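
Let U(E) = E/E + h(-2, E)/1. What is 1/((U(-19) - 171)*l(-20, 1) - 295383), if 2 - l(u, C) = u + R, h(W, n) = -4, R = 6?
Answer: -1/298167 ≈ -3.3538e-6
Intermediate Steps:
l(u, C) = -4 - u (l(u, C) = 2 - (u + 6) = 2 - (6 + u) = 2 + (-6 - u) = -4 - u)
U(E) = -3 (U(E) = E/E - 4/1 = 1 - 4*1 = 1 - 4 = -3)
1/((U(-19) - 171)*l(-20, 1) - 295383) = 1/((-3 - 171)*(-4 - 1*(-20)) - 295383) = 1/(-174*(-4 + 20) - 295383) = 1/(-174*16 - 295383) = 1/(-2784 - 295383) = 1/(-298167) = -1/298167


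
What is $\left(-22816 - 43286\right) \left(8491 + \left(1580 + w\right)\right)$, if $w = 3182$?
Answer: $-876049806$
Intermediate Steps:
$\left(-22816 - 43286\right) \left(8491 + \left(1580 + w\right)\right) = \left(-22816 - 43286\right) \left(8491 + \left(1580 + 3182\right)\right) = - 66102 \left(8491 + 4762\right) = \left(-66102\right) 13253 = -876049806$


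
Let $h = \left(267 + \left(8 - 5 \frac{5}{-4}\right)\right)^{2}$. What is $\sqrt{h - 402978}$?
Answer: $\frac{i \sqrt{5182023}}{4} \approx 569.1 i$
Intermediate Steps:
$h = \frac{1265625}{16}$ ($h = \left(267 + \left(8 - 5 \cdot 5 \left(- \frac{1}{4}\right)\right)\right)^{2} = \left(267 + \left(8 - - \frac{25}{4}\right)\right)^{2} = \left(267 + \left(8 + \frac{25}{4}\right)\right)^{2} = \left(267 + \frac{57}{4}\right)^{2} = \left(\frac{1125}{4}\right)^{2} = \frac{1265625}{16} \approx 79102.0$)
$\sqrt{h - 402978} = \sqrt{\frac{1265625}{16} - 402978} = \sqrt{- \frac{5182023}{16}} = \frac{i \sqrt{5182023}}{4}$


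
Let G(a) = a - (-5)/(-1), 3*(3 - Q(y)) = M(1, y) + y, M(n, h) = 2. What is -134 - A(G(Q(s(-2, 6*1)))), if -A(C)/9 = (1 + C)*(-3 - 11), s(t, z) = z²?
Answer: 1588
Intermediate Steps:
Q(y) = 7/3 - y/3 (Q(y) = 3 - (2 + y)/3 = 3 + (-⅔ - y/3) = 7/3 - y/3)
G(a) = -5 + a (G(a) = a - (-5)*(-1) = a - 1*5 = a - 5 = -5 + a)
A(C) = 126 + 126*C (A(C) = -9*(1 + C)*(-3 - 11) = -9*(1 + C)*(-14) = -9*(-14 - 14*C) = 126 + 126*C)
-134 - A(G(Q(s(-2, 6*1)))) = -134 - (126 + 126*(-5 + (7/3 - (6*1)²/3))) = -134 - (126 + 126*(-5 + (7/3 - ⅓*6²))) = -134 - (126 + 126*(-5 + (7/3 - ⅓*36))) = -134 - (126 + 126*(-5 + (7/3 - 12))) = -134 - (126 + 126*(-5 - 29/3)) = -134 - (126 + 126*(-44/3)) = -134 - (126 - 1848) = -134 - 1*(-1722) = -134 + 1722 = 1588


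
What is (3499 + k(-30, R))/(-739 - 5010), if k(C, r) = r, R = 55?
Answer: -3554/5749 ≈ -0.61819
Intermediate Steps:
(3499 + k(-30, R))/(-739 - 5010) = (3499 + 55)/(-739 - 5010) = 3554/(-5749) = 3554*(-1/5749) = -3554/5749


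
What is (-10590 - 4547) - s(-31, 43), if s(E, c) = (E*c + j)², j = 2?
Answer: -1786698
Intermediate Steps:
s(E, c) = (2 + E*c)² (s(E, c) = (E*c + 2)² = (2 + E*c)²)
(-10590 - 4547) - s(-31, 43) = (-10590 - 4547) - (2 - 31*43)² = -15137 - (2 - 1333)² = -15137 - 1*(-1331)² = -15137 - 1*1771561 = -15137 - 1771561 = -1786698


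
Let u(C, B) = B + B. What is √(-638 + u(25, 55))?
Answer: 4*I*√33 ≈ 22.978*I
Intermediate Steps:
u(C, B) = 2*B
√(-638 + u(25, 55)) = √(-638 + 2*55) = √(-638 + 110) = √(-528) = 4*I*√33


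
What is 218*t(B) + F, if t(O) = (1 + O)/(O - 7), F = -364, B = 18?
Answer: 138/11 ≈ 12.545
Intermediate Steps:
t(O) = (1 + O)/(-7 + O)
218*t(B) + F = 218*((1 + 18)/(-7 + 18)) - 364 = 218*(19/11) - 364 = 4142/11 - 364 = 138/11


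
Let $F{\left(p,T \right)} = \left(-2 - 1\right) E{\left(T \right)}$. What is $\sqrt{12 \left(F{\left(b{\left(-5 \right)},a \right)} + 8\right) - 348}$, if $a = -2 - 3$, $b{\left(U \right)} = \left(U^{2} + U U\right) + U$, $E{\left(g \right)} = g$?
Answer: $6 i \sqrt{2} \approx 8.4853 i$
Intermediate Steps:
$b{\left(U \right)} = U + 2 U^{2}$ ($b{\left(U \right)} = \left(U^{2} + U^{2}\right) + U = 2 U^{2} + U = U + 2 U^{2}$)
$a = -5$ ($a = -2 - 3 = -5$)
$F{\left(p,T \right)} = - 3 T$ ($F{\left(p,T \right)} = \left(-2 - 1\right) T = - 3 T$)
$\sqrt{12 \left(F{\left(b{\left(-5 \right)},a \right)} + 8\right) - 348} = \sqrt{12 \left(\left(-3\right) \left(-5\right) + 8\right) - 348} = \sqrt{12 \left(15 + 8\right) - 348} = \sqrt{12 \cdot 23 - 348} = \sqrt{276 - 348} = \sqrt{-72} = 6 i \sqrt{2}$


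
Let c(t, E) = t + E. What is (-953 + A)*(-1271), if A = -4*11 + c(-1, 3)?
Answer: 1264645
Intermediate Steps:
c(t, E) = E + t
A = -42 (A = -4*11 + (3 - 1) = -44 + 2 = -42)
(-953 + A)*(-1271) = (-953 - 42)*(-1271) = -995*(-1271) = 1264645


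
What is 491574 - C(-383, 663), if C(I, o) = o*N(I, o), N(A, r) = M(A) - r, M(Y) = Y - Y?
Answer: 931143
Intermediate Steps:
M(Y) = 0
N(A, r) = -r (N(A, r) = 0 - r = -r)
C(I, o) = -o² (C(I, o) = o*(-o) = -o²)
491574 - C(-383, 663) = 491574 - (-1)*663² = 491574 - (-1)*439569 = 491574 - 1*(-439569) = 491574 + 439569 = 931143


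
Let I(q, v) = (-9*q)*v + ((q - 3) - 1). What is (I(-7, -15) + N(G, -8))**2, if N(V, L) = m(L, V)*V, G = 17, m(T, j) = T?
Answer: 1192464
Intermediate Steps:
I(q, v) = -4 + q - 9*q*v (I(q, v) = -9*q*v + ((-3 + q) - 1) = -9*q*v + (-4 + q) = -4 + q - 9*q*v)
N(V, L) = L*V
(I(-7, -15) + N(G, -8))**2 = ((-4 - 7 - 9*(-7)*(-15)) - 8*17)**2 = ((-4 - 7 - 945) - 136)**2 = (-956 - 136)**2 = (-1092)**2 = 1192464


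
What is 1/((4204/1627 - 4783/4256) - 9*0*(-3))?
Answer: 6924512/10110283 ≈ 0.68490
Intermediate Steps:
1/((4204/1627 - 4783/4256) - 9*0*(-3)) = 1/((4204*(1/1627) - 4783*1/4256) + 0*(-3)) = 1/((4204/1627 - 4783/4256) + 0) = 1/(10110283/6924512 + 0) = 1/(10110283/6924512) = 6924512/10110283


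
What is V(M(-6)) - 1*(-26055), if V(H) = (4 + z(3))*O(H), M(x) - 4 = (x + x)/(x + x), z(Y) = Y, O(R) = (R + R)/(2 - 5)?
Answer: 78095/3 ≈ 26032.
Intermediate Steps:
O(R) = -2*R/3 (O(R) = (2*R)/(-3) = (2*R)*(-1/3) = -2*R/3)
M(x) = 5 (M(x) = 4 + (x + x)/(x + x) = 4 + (2*x)/((2*x)) = 4 + (2*x)*(1/(2*x)) = 4 + 1 = 5)
V(H) = -14*H/3 (V(H) = (4 + 3)*(-2*H/3) = 7*(-2*H/3) = -14*H/3)
V(M(-6)) - 1*(-26055) = -14/3*5 - 1*(-26055) = -70/3 + 26055 = 78095/3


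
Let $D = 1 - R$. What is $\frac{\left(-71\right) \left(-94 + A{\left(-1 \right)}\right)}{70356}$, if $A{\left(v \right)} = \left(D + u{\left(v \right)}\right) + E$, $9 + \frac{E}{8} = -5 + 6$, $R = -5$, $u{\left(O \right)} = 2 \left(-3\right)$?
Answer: $\frac{5609}{35178} \approx 0.15945$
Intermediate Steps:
$u{\left(O \right)} = -6$
$D = 6$ ($D = 1 - -5 = 1 + 5 = 6$)
$E = -64$ ($E = -72 + 8 \left(-5 + 6\right) = -72 + 8 \cdot 1 = -72 + 8 = -64$)
$A{\left(v \right)} = -64$ ($A{\left(v \right)} = \left(6 - 6\right) - 64 = 0 - 64 = -64$)
$\frac{\left(-71\right) \left(-94 + A{\left(-1 \right)}\right)}{70356} = \frac{\left(-71\right) \left(-94 - 64\right)}{70356} = \left(-71\right) \left(-158\right) \frac{1}{70356} = 11218 \cdot \frac{1}{70356} = \frac{5609}{35178}$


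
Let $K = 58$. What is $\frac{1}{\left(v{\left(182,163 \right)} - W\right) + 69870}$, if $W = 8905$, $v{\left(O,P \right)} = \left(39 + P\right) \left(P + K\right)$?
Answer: $\frac{1}{105607} \approx 9.4691 \cdot 10^{-6}$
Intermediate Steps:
$v{\left(O,P \right)} = \left(39 + P\right) \left(58 + P\right)$ ($v{\left(O,P \right)} = \left(39 + P\right) \left(P + 58\right) = \left(39 + P\right) \left(58 + P\right)$)
$\frac{1}{\left(v{\left(182,163 \right)} - W\right) + 69870} = \frac{1}{\left(\left(2262 + 163^{2} + 97 \cdot 163\right) - 8905\right) + 69870} = \frac{1}{\left(\left(2262 + 26569 + 15811\right) - 8905\right) + 69870} = \frac{1}{\left(44642 - 8905\right) + 69870} = \frac{1}{35737 + 69870} = \frac{1}{105607}$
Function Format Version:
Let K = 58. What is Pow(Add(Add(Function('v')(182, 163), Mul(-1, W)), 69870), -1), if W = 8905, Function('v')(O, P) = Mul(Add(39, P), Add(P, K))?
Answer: Rational(1, 105607) ≈ 9.4691e-6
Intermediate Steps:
Function('v')(O, P) = Mul(Add(39, P), Add(58, P)) (Function('v')(O, P) = Mul(Add(39, P), Add(P, 58)) = Mul(Add(39, P), Add(58, P)))
Pow(Add(Add(Function('v')(182, 163), Mul(-1, W)), 69870), -1) = Pow(Add(Add(Add(2262, Pow(163, 2), Mul(97, 163)), Mul(-1, 8905)), 69870), -1) = Pow(Add(Add(Add(2262, 26569, 15811), -8905), 69870), -1) = Pow(Add(Add(44642, -8905), 69870), -1) = Pow(Add(35737, 69870), -1) = Pow(105607, -1) = Rational(1, 105607)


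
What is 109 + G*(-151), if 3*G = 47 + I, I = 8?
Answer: -7978/3 ≈ -2659.3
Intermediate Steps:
G = 55/3 (G = (47 + 8)/3 = (⅓)*55 = 55/3 ≈ 18.333)
109 + G*(-151) = 109 + (55/3)*(-151) = 109 - 8305/3 = -7978/3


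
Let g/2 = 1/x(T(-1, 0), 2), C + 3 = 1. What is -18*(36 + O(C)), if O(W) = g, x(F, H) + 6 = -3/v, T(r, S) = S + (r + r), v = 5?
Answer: -7068/11 ≈ -642.54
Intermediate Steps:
C = -2 (C = -3 + 1 = -2)
T(r, S) = S + 2*r
x(F, H) = -33/5 (x(F, H) = -6 - 3/5 = -33/5)
g = -10/33 (g = 2/(-33/5) = 2*(-5/33) = -10/33 ≈ -0.30303)
O(W) = -10/33
-18*(36 + O(C)) = -18*(36 - 10/33) = -18*1178/33 = -7068/11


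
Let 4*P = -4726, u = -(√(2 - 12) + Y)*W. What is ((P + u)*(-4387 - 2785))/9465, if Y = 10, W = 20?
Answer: 3302706/3155 + 28688*I*√10/1893 ≈ 1046.8 + 47.924*I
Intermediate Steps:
u = -200 - 20*I*√10 (u = -(√(2 - 12) + 10)*20 = -(√(-10) + 10)*20 = -(I*√10 + 10)*20 = -(10 + I*√10)*20 = -(200 + 20*I*√10) = -200 - 20*I*√10 ≈ -200.0 - 63.246*I)
P = -2363/2 (P = (¼)*(-4726) = -2363/2 ≈ -1181.5)
((P + u)*(-4387 - 2785))/9465 = ((-2363/2 + (-200 - 20*I*√10))*(-4387 - 2785))/9465 = ((-2763/2 - 20*I*√10)*(-7172))*(1/9465) = (9908118 + 143440*I*√10)*(1/9465) = 3302706/3155 + 28688*I*√10/1893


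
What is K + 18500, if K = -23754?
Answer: -5254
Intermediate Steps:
K + 18500 = -23754 + 18500 = -5254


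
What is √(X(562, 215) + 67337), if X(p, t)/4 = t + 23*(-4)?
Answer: √67829 ≈ 260.44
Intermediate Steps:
X(p, t) = -368 + 4*t (X(p, t) = 4*(t + 23*(-4)) = 4*(t - 92) = 4*(-92 + t) = -368 + 4*t)
√(X(562, 215) + 67337) = √((-368 + 4*215) + 67337) = √((-368 + 860) + 67337) = √(492 + 67337) = √67829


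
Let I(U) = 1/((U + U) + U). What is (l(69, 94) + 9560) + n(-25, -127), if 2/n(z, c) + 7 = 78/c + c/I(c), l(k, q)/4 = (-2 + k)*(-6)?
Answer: 24429267759/3072091 ≈ 7952.0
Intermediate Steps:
I(U) = 1/(3*U) (I(U) = 1/(2*U + U) = 1/(3*U))
l(k, q) = 48 - 24*k (l(k, q) = 4*((-2 + k)*(-6)) = 4*(12 - 6*k) = 48 - 24*k)
n(z, c) = 2/(-7 + 3*c² + 78/c) (n(z, c) = 2/(-7 + (78/c + c/((1/(3*c))))) = 2/(-7 + (78/c + c*(3*c))) = 2/(-7 + (78/c + 3*c²)) = 2/(-7 + (3*c² + 78/c)) = 2/(-7 + 3*c² + 78/c))
(l(69, 94) + 9560) + n(-25, -127) = ((48 - 24*69) + 9560) + 2*(-127)/(78 - 127*(-7 + 3*(-127)²)) = ((48 - 1656) + 9560) + 2*(-127)/(78 - 127*(-7 + 3*16129)) = (-1608 + 9560) + 2*(-127)/(78 - 127*(-7 + 48387)) = 7952 + 2*(-127)/(78 - 127*48380) = 7952 + 2*(-127)/(78 - 6144260) = 7952 + 2*(-127)/(-6144182) = 7952 + 2*(-127)*(-1/6144182) = 7952 + 127/3072091 = 24429267759/3072091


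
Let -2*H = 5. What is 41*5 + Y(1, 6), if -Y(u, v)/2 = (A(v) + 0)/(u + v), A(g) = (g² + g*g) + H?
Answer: 1296/7 ≈ 185.14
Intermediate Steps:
H = -5/2 (H = -½*5 = -5/2 ≈ -2.5000)
A(g) = -5/2 + 2*g² (A(g) = (g² + g*g) - 5/2 = (g² + g²) - 5/2 = 2*g² - 5/2 = -5/2 + 2*g²)
Y(u, v) = -2*(-5/2 + 2*v²)/(u + v) (Y(u, v) = -2*((-5/2 + 2*v²) + 0)/(u + v) = -2*(-5/2 + 2*v²)/(u + v))
41*5 + Y(1, 6) = 41*5 + (5 - 4*6²)/(1 + 6) = 205 + (5 - 4*36)/7 = 205 + (5 - 144)/7 = 205 + (⅐)*(-139) = 205 - 139/7 = 1296/7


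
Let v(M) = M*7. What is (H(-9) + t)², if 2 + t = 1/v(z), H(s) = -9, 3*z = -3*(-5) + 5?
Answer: 2362369/19600 ≈ 120.53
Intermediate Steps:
z = 20/3 (z = (-3*(-5) + 5)/3 = (15 + 5)/3 = (⅓)*20 = 20/3 ≈ 6.6667)
v(M) = 7*M
t = -277/140 (t = -2 + 1/(7*(20/3)) = -2 + 1/(140/3) = -2 + 3/140 = -277/140 ≈ -1.9786)
(H(-9) + t)² = (-9 - 277/140)² = (-1537/140)² = 2362369/19600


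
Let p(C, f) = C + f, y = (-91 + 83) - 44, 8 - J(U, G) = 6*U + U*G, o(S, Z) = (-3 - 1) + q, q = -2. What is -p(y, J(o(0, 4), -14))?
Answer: 92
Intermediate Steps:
o(S, Z) = -6 (o(S, Z) = (-3 - 1) - 2 = -4 - 2 = -6)
J(U, G) = 8 - 6*U - G*U (J(U, G) = 8 - (6*U + U*G) = 8 - (6*U + G*U) = 8 + (-6*U - G*U) = 8 - 6*U - G*U)
y = -52 (y = -8 - 44 = -52)
-p(y, J(o(0, 4), -14)) = -(-52 + (8 - 6*(-6) - 1*(-14)*(-6))) = -(-52 + (8 + 36 - 84)) = -(-52 - 40) = -1*(-92) = 92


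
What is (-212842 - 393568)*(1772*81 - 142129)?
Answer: -850793230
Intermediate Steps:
(-212842 - 393568)*(1772*81 - 142129) = -606410*(143532 - 142129) = -606410*1403 = -850793230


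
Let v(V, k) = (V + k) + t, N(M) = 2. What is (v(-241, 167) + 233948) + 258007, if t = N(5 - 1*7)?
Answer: 491883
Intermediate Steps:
t = 2
v(V, k) = 2 + V + k (v(V, k) = (V + k) + 2 = 2 + V + k)
(v(-241, 167) + 233948) + 258007 = ((2 - 241 + 167) + 233948) + 258007 = (-72 + 233948) + 258007 = 233876 + 258007 = 491883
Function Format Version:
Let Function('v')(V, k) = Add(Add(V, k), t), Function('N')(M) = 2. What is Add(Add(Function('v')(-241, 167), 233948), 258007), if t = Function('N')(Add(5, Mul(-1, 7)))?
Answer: 491883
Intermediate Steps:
t = 2
Function('v')(V, k) = Add(2, V, k) (Function('v')(V, k) = Add(Add(V, k), 2) = Add(2, V, k))
Add(Add(Function('v')(-241, 167), 233948), 258007) = Add(Add(Add(2, -241, 167), 233948), 258007) = Add(Add(-72, 233948), 258007) = Add(233876, 258007) = 491883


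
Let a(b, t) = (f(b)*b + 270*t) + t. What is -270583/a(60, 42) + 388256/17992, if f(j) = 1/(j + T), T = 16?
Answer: -1066120937/486397977 ≈ -2.1919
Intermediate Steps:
f(j) = 1/(16 + j) (f(j) = 1/(j + 16) = 1/(16 + j))
a(b, t) = 271*t + b/(16 + b) (a(b, t) = (b/(16 + b) + 270*t) + t = (270*t + b/(16 + b)) + t = 271*t + b/(16 + b))
-270583/a(60, 42) + 388256/17992 = -270583*(16 + 60)/(60 + 271*42*(16 + 60)) + 388256/17992 = -270583*76/(60 + 271*42*76) + 388256*(1/17992) = -270583*76/(60 + 865032) + 48532/2249 = -270583/((1/76)*865092) + 48532/2249 = -270583/216273/19 + 48532/2249 = -270583*19/216273 + 48532/2249 = -5141077/216273 + 48532/2249 = -1066120937/486397977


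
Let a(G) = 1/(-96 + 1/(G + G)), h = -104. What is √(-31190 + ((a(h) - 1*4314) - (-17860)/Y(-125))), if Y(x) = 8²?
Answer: I*√224741345315471/79876 ≈ 187.68*I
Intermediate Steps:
Y(x) = 64
a(G) = 1/(-96 + 1/(2*G))
√(-31190 + ((a(h) - 1*4314) - (-17860)/Y(-125))) = √(-31190 + ((-2*(-104)/(-1 + 192*(-104)) - 1*4314) - (-17860)/64)) = √(-31190 + ((-2*(-104)/(-1 - 19968) - 4314) - (-17860)/64)) = √(-31190 + ((-2*(-104)/(-19969) - 4314) - 1*(-4465/16))) = √(-31190 + ((-2*(-104)*(-1/19969) - 4314) + 4465/16)) = √(-31190 + ((-208/19969 - 4314) + 4465/16)) = √(-31190 + (-86146474/19969 + 4465/16)) = √(-31190 - 1289181999/319504) = √(-11254511759/319504) = I*√224741345315471/79876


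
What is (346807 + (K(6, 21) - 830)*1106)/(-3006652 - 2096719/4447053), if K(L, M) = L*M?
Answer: 1920313085301/13370742893275 ≈ 0.14362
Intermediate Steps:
(346807 + (K(6, 21) - 830)*1106)/(-3006652 - 2096719/4447053) = (346807 + (6*21 - 830)*1106)/(-3006652 - 2096719/4447053) = (346807 + (126 - 830)*1106)/(-3006652 - 2096719*1/4447053) = (346807 - 704*1106)/(-3006652 - 2096719/4447053) = (346807 - 778624)/(-13370742893275/4447053) = -431817*(-4447053/13370742893275) = 1920313085301/13370742893275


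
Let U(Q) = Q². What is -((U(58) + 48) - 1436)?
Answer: -1976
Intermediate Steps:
-((U(58) + 48) - 1436) = -((58² + 48) - 1436) = -((3364 + 48) - 1436) = -(3412 - 1436) = -1*1976 = -1976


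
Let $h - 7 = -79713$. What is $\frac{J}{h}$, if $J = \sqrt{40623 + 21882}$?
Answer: $- \frac{3 \sqrt{6945}}{79706} \approx -0.0031367$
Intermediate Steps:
$h = -79706$ ($h = 7 - 79713 = -79706$)
$J = 3 \sqrt{6945}$ ($J = \sqrt{62505} = 3 \sqrt{6945} \approx 250.01$)
$\frac{J}{h} = \frac{3 \sqrt{6945}}{-79706} = 3 \sqrt{6945} \left(- \frac{1}{79706}\right) = - \frac{3 \sqrt{6945}}{79706}$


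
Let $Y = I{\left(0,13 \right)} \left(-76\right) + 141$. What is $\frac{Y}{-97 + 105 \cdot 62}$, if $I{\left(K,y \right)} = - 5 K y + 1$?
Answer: $\frac{65}{6413} \approx 0.010136$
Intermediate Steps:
$I{\left(K,y \right)} = 1 - 5 K y$ ($I{\left(K,y \right)} = - 5 K y + 1 = 1 - 5 K y$)
$Y = 65$ ($Y = \left(1 - 0 \cdot 13\right) \left(-76\right) + 141 = \left(1 + 0\right) \left(-76\right) + 141 = 1 \left(-76\right) + 141 = -76 + 141 = 65$)
$\frac{Y}{-97 + 105 \cdot 62} = \frac{65}{-97 + 105 \cdot 62} = \frac{65}{-97 + 6510} = \frac{65}{6413}$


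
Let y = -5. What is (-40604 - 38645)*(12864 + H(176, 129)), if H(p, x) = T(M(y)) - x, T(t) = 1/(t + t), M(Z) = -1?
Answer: -2018392781/2 ≈ -1.0092e+9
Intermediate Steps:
T(t) = 1/(2*t)
H(p, x) = -1/2 - x (H(p, x) = (1/2)/(-1) - x = (1/2)*(-1) - x = -1/2 - x)
(-40604 - 38645)*(12864 + H(176, 129)) = (-40604 - 38645)*(12864 + (-1/2 - 1*129)) = -79249*(12864 + (-1/2 - 129)) = -79249*(12864 - 259/2) = -79249*25469/2 = -2018392781/2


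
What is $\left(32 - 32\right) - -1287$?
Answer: $1287$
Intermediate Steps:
$\left(32 - 32\right) - -1287 = 0 + 1287 = 1287$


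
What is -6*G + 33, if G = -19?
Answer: 147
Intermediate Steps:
-6*G + 33 = -6*(-19) + 33 = 114 + 33 = 147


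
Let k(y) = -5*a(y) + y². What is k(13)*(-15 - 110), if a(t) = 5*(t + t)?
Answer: 60125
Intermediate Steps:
a(t) = 10*t (a(t) = 5*(2*t) = 10*t)
k(y) = y² - 50*y (k(y) = -50*y + y² = y² - 50*y)
k(13)*(-15 - 110) = (13*(-50 + 13))*(-15 - 110) = (13*(-37))*(-125) = -481*(-125) = 60125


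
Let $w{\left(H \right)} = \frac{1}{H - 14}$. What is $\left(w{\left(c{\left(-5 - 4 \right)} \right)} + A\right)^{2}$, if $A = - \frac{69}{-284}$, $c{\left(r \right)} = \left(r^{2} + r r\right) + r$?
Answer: $\frac{97515625}{1558354576} \approx 0.062576$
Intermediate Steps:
$c{\left(r \right)} = r + 2 r^{2}$ ($c{\left(r \right)} = \left(r^{2} + r^{2}\right) + r = 2 r^{2} + r = r + 2 r^{2}$)
$A = \frac{69}{284}$ ($A = \left(-69\right) \left(- \frac{1}{284}\right) = \frac{69}{284} \approx 0.24296$)
$w{\left(H \right)} = \frac{1}{-14 + H}$
$\left(w{\left(c{\left(-5 - 4 \right)} \right)} + A\right)^{2} = \left(\frac{1}{-14 + \left(-5 - 4\right) \left(1 + 2 \left(-5 - 4\right)\right)} + \frac{69}{284}\right)^{2} = \left(\frac{1}{-14 - 9 \left(1 + 2 \left(-9\right)\right)} + \frac{69}{284}\right)^{2} = \left(\frac{1}{-14 - 9 \left(1 - 18\right)} + \frac{69}{284}\right)^{2} = \left(\frac{1}{-14 - -153} + \frac{69}{284}\right)^{2} = \left(\frac{1}{-14 + 153} + \frac{69}{284}\right)^{2} = \left(\frac{1}{139} + \frac{69}{284}\right)^{2} = \left(\frac{9875}{39476}\right)^{2} = \frac{97515625}{1558354576}$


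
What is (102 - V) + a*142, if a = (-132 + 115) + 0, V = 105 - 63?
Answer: -2354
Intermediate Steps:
V = 42
a = -17 (a = -17 + 0 = -17)
(102 - V) + a*142 = (102 - 1*42) - 17*142 = (102 - 42) - 2414 = 60 - 2414 = -2354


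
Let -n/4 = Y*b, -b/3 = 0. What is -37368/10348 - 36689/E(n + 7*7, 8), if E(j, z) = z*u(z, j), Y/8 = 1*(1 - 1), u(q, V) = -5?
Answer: 94540763/103480 ≈ 913.61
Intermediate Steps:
b = 0 (b = -3*0 = 0)
Y = 0 (Y = 8*(1*(1 - 1)) = 8*(1*0) = 8*0 = 0)
n = 0 (n = -0*0 = -4*0 = 0)
E(j, z) = -5*z (E(j, z) = z*(-5) = -5*z)
-37368/10348 - 36689/E(n + 7*7, 8) = -37368/10348 - 36689/((-5*8)) = -37368*1/10348 - 36689/(-40) = -9342/2587 - 36689*(-1/40) = -9342/2587 + 36689/40 = 94540763/103480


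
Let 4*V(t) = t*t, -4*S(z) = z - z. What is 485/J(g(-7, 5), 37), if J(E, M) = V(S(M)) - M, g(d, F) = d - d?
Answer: -485/37 ≈ -13.108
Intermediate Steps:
g(d, F) = 0
S(z) = 0 (S(z) = -(z - z)/4 = -1/4*0 = 0)
V(t) = t**2/4 (V(t) = (t*t)/4 = t**2/4)
J(E, M) = -M (J(E, M) = (1/4)*0**2 - M = (1/4)*0 - M = 0 - M = -M)
485/J(g(-7, 5), 37) = 485/((-1*37)) = 485/(-37) = 485*(-1/37) = -485/37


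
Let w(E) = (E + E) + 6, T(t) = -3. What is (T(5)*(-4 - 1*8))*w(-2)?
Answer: 72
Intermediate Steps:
w(E) = 6 + 2*E (w(E) = 2*E + 6 = 6 + 2*E)
(T(5)*(-4 - 1*8))*w(-2) = (-3*(-4 - 1*8))*(6 + 2*(-2)) = (-3*(-4 - 8))*(6 - 4) = -3*(-12)*2 = 36*2 = 72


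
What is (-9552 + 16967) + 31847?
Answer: 39262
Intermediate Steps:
(-9552 + 16967) + 31847 = 7415 + 31847 = 39262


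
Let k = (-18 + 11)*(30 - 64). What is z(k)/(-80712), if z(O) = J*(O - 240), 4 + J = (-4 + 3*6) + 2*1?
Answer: 1/3363 ≈ 0.00029735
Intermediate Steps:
k = 238 (k = -7*(-34) = 238)
J = 12 (J = -4 + ((-4 + 3*6) + 2*1) = -4 + ((-4 + 18) + 2) = -4 + (14 + 2) = -4 + 16 = 12)
z(O) = -2880 + 12*O (z(O) = 12*(O - 240) = 12*(-240 + O) = -2880 + 12*O)
z(k)/(-80712) = (-2880 + 12*238)/(-80712) = (-2880 + 2856)*(-1/80712) = -24*(-1/80712) = 1/3363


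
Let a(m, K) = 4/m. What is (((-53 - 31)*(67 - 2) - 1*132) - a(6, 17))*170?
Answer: -2852260/3 ≈ -9.5075e+5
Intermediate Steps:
(((-53 - 31)*(67 - 2) - 1*132) - a(6, 17))*170 = (((-53 - 31)*(67 - 2) - 1*132) - 4/6)*170 = ((-84*65 - 132) - 4/6)*170 = ((-5460 - 132) - 1*⅔)*170 = (-5592 - ⅔)*170 = -16778/3*170 = -2852260/3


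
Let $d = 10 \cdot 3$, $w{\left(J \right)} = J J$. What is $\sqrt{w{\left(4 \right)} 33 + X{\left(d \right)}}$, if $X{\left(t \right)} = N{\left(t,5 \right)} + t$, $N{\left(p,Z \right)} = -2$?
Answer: $2 \sqrt{139} \approx 23.58$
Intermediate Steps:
$w{\left(J \right)} = J^{2}$
$d = 30$
$X{\left(t \right)} = -2 + t$
$\sqrt{w{\left(4 \right)} 33 + X{\left(d \right)}} = \sqrt{4^{2} \cdot 33 + \left(-2 + 30\right)} = \sqrt{16 \cdot 33 + 28} = \sqrt{528 + 28} = \sqrt{556} = 2 \sqrt{139}$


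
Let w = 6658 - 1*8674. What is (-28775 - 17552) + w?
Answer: -48343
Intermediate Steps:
w = -2016 (w = 6658 - 8674 = -2016)
(-28775 - 17552) + w = (-28775 - 17552) - 2016 = -46327 - 2016 = -48343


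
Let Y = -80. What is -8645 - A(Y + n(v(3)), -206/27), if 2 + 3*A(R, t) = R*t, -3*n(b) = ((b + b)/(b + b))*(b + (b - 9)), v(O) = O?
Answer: -716465/81 ≈ -8845.3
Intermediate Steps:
n(b) = 3 - 2*b/3 (n(b) = -(b + b)/(b + b)*(b + (b - 9))/3 = -(2*b)/((2*b))*(b + (-9 + b))/3 = -(2*b)*(1/(2*b))*(-9 + 2*b)/3 = -(-9 + 2*b)/3 = 3 - 2*b/3)
A(R, t) = -⅔ + R*t/3 (A(R, t) = -⅔ + (R*t)/3 = -⅔ + R*t/3)
-8645 - A(Y + n(v(3)), -206/27) = -8645 - (-⅔ + (-80 + (3 - ⅔*3))*(-206/27)/3) = -8645 - (-⅔ + (-80 + (3 - 2))*(-206*1/27)/3) = -8645 - (-⅔ + (⅓)*(-80 + 1)*(-206/27)) = -8645 - (-⅔ + (⅓)*(-79)*(-206/27)) = -8645 - (-⅔ + 16274/81) = -8645 - 1*16220/81 = -8645 - 16220/81 = -716465/81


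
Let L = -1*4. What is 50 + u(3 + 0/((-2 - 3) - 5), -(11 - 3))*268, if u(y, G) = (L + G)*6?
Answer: -19246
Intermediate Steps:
L = -4
u(y, G) = -24 + 6*G (u(y, G) = (-4 + G)*6 = -24 + 6*G)
50 + u(3 + 0/((-2 - 3) - 5), -(11 - 3))*268 = 50 + (-24 + 6*(-(11 - 3)))*268 = 50 + (-24 + 6*(-1*8))*268 = 50 + (-24 + 6*(-8))*268 = 50 + (-24 - 48)*268 = 50 - 72*268 = 50 - 19296 = -19246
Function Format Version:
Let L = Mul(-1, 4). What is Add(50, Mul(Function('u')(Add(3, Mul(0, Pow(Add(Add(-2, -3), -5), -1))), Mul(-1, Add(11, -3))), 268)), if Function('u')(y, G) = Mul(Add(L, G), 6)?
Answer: -19246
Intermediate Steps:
L = -4
Function('u')(y, G) = Add(-24, Mul(6, G)) (Function('u')(y, G) = Mul(Add(-4, G), 6) = Add(-24, Mul(6, G)))
Add(50, Mul(Function('u')(Add(3, Mul(0, Pow(Add(Add(-2, -3), -5), -1))), Mul(-1, Add(11, -3))), 268)) = Add(50, Mul(Add(-24, Mul(6, Mul(-1, Add(11, -3)))), 268)) = Add(50, Mul(Add(-24, Mul(6, Mul(-1, 8))), 268)) = Add(50, Mul(Add(-24, Mul(6, -8)), 268)) = Add(50, Mul(Add(-24, -48), 268)) = Add(50, Mul(-72, 268)) = Add(50, -19296) = -19246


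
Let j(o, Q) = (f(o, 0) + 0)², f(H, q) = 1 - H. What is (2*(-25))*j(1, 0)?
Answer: 0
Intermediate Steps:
j(o, Q) = (1 - o)² (j(o, Q) = ((1 - o) + 0)² = (1 - o)²)
(2*(-25))*j(1, 0) = (2*(-25))*(-1 + 1)² = -50*0² = -50*0 = 0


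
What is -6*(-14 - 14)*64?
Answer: 10752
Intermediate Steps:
-6*(-14 - 14)*64 = -6*(-28)*64 = 168*64 = 10752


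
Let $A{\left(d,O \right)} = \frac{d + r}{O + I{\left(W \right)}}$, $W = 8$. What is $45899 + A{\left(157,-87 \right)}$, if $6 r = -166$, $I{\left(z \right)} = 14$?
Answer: $\frac{10051493}{219} \approx 45897.0$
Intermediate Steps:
$r = - \frac{83}{3}$ ($r = \frac{1}{6} \left(-166\right) = - \frac{83}{3} \approx -27.667$)
$A{\left(d,O \right)} = \frac{- \frac{83}{3} + d}{14 + O}$ ($A{\left(d,O \right)} = \frac{d - \frac{83}{3}}{O + 14} = \frac{- \frac{83}{3} + d}{14 + O}$)
$45899 + A{\left(157,-87 \right)} = 45899 + \frac{- \frac{83}{3} + 157}{14 - 87} = 45899 + \frac{1}{-73} \cdot \frac{388}{3} = 45899 - \frac{388}{219} = \frac{10051493}{219}$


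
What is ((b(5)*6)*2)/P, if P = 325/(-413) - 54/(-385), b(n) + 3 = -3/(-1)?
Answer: 0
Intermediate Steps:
b(n) = 0 (b(n) = -3 - 3/(-1) = -3 - 3*(-1) = -3 + 3 = 0)
P = -14689/22715 (P = 325*(-1/413) - 54*(-1/385) = -325/413 + 54/385 = -14689/22715 ≈ -0.64667)
((b(5)*6)*2)/P = ((0*6)*2)/(-14689/22715) = (0*2)*(-22715/14689) = 0*(-22715/14689) = 0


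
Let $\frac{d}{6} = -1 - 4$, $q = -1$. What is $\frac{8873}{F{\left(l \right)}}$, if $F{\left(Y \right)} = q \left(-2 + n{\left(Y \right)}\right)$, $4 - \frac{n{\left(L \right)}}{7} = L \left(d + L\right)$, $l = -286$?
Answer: $\frac{8873}{632606} \approx 0.014026$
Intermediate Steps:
$d = -30$ ($d = 6 \left(-1 - 4\right) = 6 \left(-5\right) = -30$)
$n{\left(L \right)} = 28 - 7 L \left(-30 + L\right)$
$F{\left(Y \right)} = -26 - 210 Y + 7 Y^{2}$ ($F{\left(Y \right)} = - (-2 + \left(28 - 7 Y^{2} + 210 Y\right)) = - (26 - 7 Y^{2} + 210 Y) = -26 - 210 Y + 7 Y^{2}$)
$\frac{8873}{F{\left(l \right)}} = \frac{8873}{-26 - -60060 + 7 \left(-286\right)^{2}} = \frac{8873}{-26 + 60060 + 7 \cdot 81796} = \frac{8873}{-26 + 60060 + 572572} = \frac{8873}{632606}$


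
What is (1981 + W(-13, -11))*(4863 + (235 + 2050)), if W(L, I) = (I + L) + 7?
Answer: 14038672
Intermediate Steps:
W(L, I) = 7 + I + L
(1981 + W(-13, -11))*(4863 + (235 + 2050)) = (1981 + (7 - 11 - 13))*(4863 + (235 + 2050)) = (1981 - 17)*(4863 + 2285) = 1964*7148 = 14038672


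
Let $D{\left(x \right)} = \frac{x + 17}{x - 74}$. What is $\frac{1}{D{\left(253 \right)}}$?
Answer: $\frac{179}{270} \approx 0.66296$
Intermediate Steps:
$D{\left(x \right)} = \frac{17 + x}{-74 + x}$
$\frac{1}{D{\left(253 \right)}} = \frac{1}{\frac{1}{-74 + 253} \left(17 + 253\right)} = \frac{1}{\frac{1}{179} \cdot 270} = \frac{1}{\frac{270}{179}} = \frac{179}{270}$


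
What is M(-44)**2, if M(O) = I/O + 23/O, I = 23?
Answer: 529/484 ≈ 1.0930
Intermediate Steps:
M(O) = 46/O (M(O) = 23/O + 23/O = 46/O)
M(-44)**2 = (46/(-44))**2 = (46*(-1/44))**2 = (-23/22)**2 = 529/484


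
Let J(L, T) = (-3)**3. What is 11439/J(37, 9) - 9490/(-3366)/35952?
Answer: -25634885767/60507216 ≈ -423.67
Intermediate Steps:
J(L, T) = -27
11439/J(37, 9) - 9490/(-3366)/35952 = 11439/(-27) - 9490/(-3366)/35952 = 11439*(-1/27) - 9490*(-1/3366)*(1/35952) = -1271/3 + (4745/1683)*(1/35952) = -1271/3 + 4745/60507216 = -25634885767/60507216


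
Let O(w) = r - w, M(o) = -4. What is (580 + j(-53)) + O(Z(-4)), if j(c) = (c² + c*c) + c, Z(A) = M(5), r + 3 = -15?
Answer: 6131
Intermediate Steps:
r = -18 (r = -3 - 15 = -18)
Z(A) = -4
j(c) = c + 2*c² (j(c) = (c² + c²) + c = 2*c² + c = c + 2*c²)
O(w) = -18 - w
(580 + j(-53)) + O(Z(-4)) = (580 - 53*(1 + 2*(-53))) + (-18 - 1*(-4)) = (580 - 53*(1 - 106)) + (-18 + 4) = (580 - 53*(-105)) - 14 = (580 + 5565) - 14 = 6145 - 14 = 6131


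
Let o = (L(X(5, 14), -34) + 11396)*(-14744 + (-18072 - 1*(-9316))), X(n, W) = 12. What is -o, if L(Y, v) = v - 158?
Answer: 263294000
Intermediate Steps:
L(Y, v) = -158 + v
o = -263294000 (o = ((-158 - 34) + 11396)*(-14744 + (-18072 - 1*(-9316))) = (-192 + 11396)*(-14744 + (-18072 + 9316)) = 11204*(-14744 - 8756) = 11204*(-23500) = -263294000)
-o = -1*(-263294000) = 263294000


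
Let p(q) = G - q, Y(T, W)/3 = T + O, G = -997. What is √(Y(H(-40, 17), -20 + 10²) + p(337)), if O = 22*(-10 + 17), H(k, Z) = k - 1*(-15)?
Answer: I*√947 ≈ 30.773*I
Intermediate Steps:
H(k, Z) = 15 + k (H(k, Z) = k + 15 = 15 + k)
O = 154 (O = 22*7 = 154)
Y(T, W) = 462 + 3*T (Y(T, W) = 3*(T + 154) = 3*(154 + T) = 462 + 3*T)
p(q) = -997 - q
√(Y(H(-40, 17), -20 + 10²) + p(337)) = √((462 + 3*(15 - 40)) + (-997 - 1*337)) = √((462 + 3*(-25)) + (-997 - 337)) = √((462 - 75) - 1334) = √(387 - 1334) = √(-947) = I*√947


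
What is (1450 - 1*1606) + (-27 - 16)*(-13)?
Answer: 403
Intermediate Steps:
(1450 - 1*1606) + (-27 - 16)*(-13) = (1450 - 1606) - 43*(-13) = -156 + 559 = 403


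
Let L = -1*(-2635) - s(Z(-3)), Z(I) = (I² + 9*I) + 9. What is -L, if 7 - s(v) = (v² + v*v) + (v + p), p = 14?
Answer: -2795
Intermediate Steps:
Z(I) = 9 + I² + 9*I
s(v) = -7 - v - 2*v² (s(v) = 7 - ((v² + v*v) + (v + 14)) = 7 - ((v² + v²) + (14 + v)) = 7 - (2*v² + (14 + v)) = 7 - (14 + v + 2*v²) = 7 + (-14 - v - 2*v²) = -7 - v - 2*v²)
L = 2795 (L = -1*(-2635) - (-7 - (9 + (-3)² + 9*(-3)) - 2*(9 + (-3)² + 9*(-3))²) = 2635 - (-7 - (9 + 9 - 27) - 2*(9 + 9 - 27)²) = 2635 - (-7 - 1*(-9) - 2*(-9)²) = 2635 - (-7 + 9 - 2*81) = 2635 - (-7 + 9 - 162) = 2635 - 1*(-160) = 2635 + 160 = 2795)
-L = -1*2795 = -2795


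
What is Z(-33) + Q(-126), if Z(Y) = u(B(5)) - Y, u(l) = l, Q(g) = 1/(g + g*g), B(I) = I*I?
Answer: 913501/15750 ≈ 58.000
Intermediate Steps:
B(I) = I**2
Q(g) = 1/(g + g**2)
Z(Y) = 25 - Y (Z(Y) = 5**2 - Y = 25 - Y)
Z(-33) + Q(-126) = (25 - 1*(-33)) + 1/((-126)*(1 - 126)) = (25 + 33) - 1/126/(-125) = 58 - 1/126*(-1/125) = 58 + 1/15750 = 913501/15750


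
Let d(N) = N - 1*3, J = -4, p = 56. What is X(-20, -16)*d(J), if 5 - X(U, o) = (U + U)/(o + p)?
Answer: -42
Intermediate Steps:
X(U, o) = 5 - 2*U/(56 + o) (X(U, o) = 5 - (U + U)/(o + 56) = 5 - 2*U/(56 + o))
d(N) = -3 + N (d(N) = N - 3 = -3 + N)
X(-20, -16)*d(J) = ((280 - 2*(-20) + 5*(-16))/(56 - 16))*(-3 - 4) = ((280 + 40 - 80)/40)*(-7) = ((1/40)*240)*(-7) = 6*(-7) = -42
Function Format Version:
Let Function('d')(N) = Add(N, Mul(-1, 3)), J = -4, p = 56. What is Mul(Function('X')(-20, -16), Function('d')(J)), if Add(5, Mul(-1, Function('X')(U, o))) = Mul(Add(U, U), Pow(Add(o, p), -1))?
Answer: -42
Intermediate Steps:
Function('X')(U, o) = Add(5, Mul(-2, U, Pow(Add(56, o), -1))) (Function('X')(U, o) = Add(5, Mul(-1, Mul(Add(U, U), Pow(Add(o, 56), -1)))) = Add(5, Mul(-1, Mul(Mul(2, U), Pow(Add(56, o), -1)))) = Add(5, Mul(-1, Mul(2, U, Pow(Add(56, o), -1)))) = Add(5, Mul(-2, U, Pow(Add(56, o), -1))))
Function('d')(N) = Add(-3, N) (Function('d')(N) = Add(N, -3) = Add(-3, N))
Mul(Function('X')(-20, -16), Function('d')(J)) = Mul(Mul(Pow(Add(56, -16), -1), Add(280, Mul(-2, -20), Mul(5, -16))), Add(-3, -4)) = Mul(Mul(Pow(40, -1), Add(280, 40, -80)), -7) = Mul(Mul(Rational(1, 40), 240), -7) = Mul(6, -7) = -42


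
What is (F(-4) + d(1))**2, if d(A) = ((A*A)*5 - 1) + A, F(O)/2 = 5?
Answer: 225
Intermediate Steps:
F(O) = 10 (F(O) = 2*5 = 10)
d(A) = -1 + A + 5*A**2 (d(A) = (A**2*5 - 1) + A = (5*A**2 - 1) + A = (-1 + 5*A**2) + A = -1 + A + 5*A**2)
(F(-4) + d(1))**2 = (10 + (-1 + 1 + 5*1**2))**2 = (10 + (-1 + 1 + 5*1))**2 = (10 + (-1 + 1 + 5))**2 = (10 + 5)**2 = 15**2 = 225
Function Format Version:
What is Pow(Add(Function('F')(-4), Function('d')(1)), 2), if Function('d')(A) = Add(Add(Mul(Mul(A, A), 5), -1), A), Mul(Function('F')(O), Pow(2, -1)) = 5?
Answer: 225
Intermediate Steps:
Function('F')(O) = 10 (Function('F')(O) = Mul(2, 5) = 10)
Function('d')(A) = Add(-1, A, Mul(5, Pow(A, 2))) (Function('d')(A) = Add(Add(Mul(Pow(A, 2), 5), -1), A) = Add(Add(Mul(5, Pow(A, 2)), -1), A) = Add(Add(-1, Mul(5, Pow(A, 2))), A) = Add(-1, A, Mul(5, Pow(A, 2))))
Pow(Add(Function('F')(-4), Function('d')(1)), 2) = Pow(Add(10, Add(-1, 1, Mul(5, Pow(1, 2)))), 2) = Pow(Add(10, Add(-1, 1, Mul(5, 1))), 2) = Pow(Add(10, Add(-1, 1, 5)), 2) = Pow(Add(10, 5), 2) = Pow(15, 2) = 225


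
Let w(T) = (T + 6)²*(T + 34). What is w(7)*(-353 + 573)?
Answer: 1524380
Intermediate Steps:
w(T) = (6 + T)²*(34 + T)
w(7)*(-353 + 573) = ((6 + 7)²*(34 + 7))*(-353 + 573) = (13²*41)*220 = (169*41)*220 = 6929*220 = 1524380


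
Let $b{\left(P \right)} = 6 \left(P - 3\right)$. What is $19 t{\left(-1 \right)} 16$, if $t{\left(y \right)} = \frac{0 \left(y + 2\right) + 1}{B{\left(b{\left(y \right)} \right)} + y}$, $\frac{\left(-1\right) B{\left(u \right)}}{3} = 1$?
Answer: $-76$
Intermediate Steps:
$b{\left(P \right)} = -18 + 6 P$ ($b{\left(P \right)} = 6 \left(-3 + P\right) = -18 + 6 P$)
$B{\left(u \right)} = -3$ ($B{\left(u \right)} = \left(-3\right) 1 = -3$)
$t{\left(y \right)} = \frac{1}{-3 + y}$ ($t{\left(y \right)} = \frac{0 \left(y + 2\right) + 1}{-3 + y} = \frac{0 \left(2 + y\right) + 1}{-3 + y} = \frac{0 + 1}{-3 + y} = 1 \frac{1}{-3 + y} = \frac{1}{-3 + y}$)
$19 t{\left(-1 \right)} 16 = \frac{19}{-3 - 1} \cdot 16 = \frac{19}{-4} \cdot 16 = 19 \left(- \frac{1}{4}\right) 16 = \left(- \frac{19}{4}\right) 16 = -76$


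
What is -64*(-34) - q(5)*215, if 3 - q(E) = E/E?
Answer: 1746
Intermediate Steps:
q(E) = 2 (q(E) = 3 - E/E = 3 - 1*1 = 3 - 1 = 2)
-64*(-34) - q(5)*215 = -64*(-34) - 2*215 = 2176 - 1*430 = 2176 - 430 = 1746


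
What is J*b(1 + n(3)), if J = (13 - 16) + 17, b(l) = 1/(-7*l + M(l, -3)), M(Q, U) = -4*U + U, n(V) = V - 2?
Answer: -14/5 ≈ -2.8000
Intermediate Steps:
n(V) = -2 + V
M(Q, U) = -3*U
b(l) = 1/(9 - 7*l) (b(l) = 1/(-7*l - 3*(-3)) = 1/(-7*l + 9) = 1/(9 - 7*l))
J = 14 (J = -3 + 17 = 14)
J*b(1 + n(3)) = 14*(-1/(-9 + 7*(1 + (-2 + 3)))) = 14*(-1/(-9 + 7*(1 + 1))) = 14*(-1/(-9 + 7*2)) = 14*(-1/(-9 + 14)) = 14*(-1/5) = 14*(-1*⅕) = 14*(-⅕) = -14/5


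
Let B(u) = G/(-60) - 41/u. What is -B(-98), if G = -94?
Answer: -1459/735 ≈ -1.9850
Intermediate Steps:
B(u) = 47/30 - 41/u (B(u) = -94/(-60) - 41/u = -94*(-1/60) - 41/u = 47/30 - 41/u)
-B(-98) = -(47/30 - 41/(-98)) = -(47/30 - 41*(-1/98)) = -(47/30 + 41/98) = -1*1459/735 = -1459/735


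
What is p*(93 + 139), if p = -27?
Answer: -6264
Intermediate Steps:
p*(93 + 139) = -27*(93 + 139) = -27*232 = -6264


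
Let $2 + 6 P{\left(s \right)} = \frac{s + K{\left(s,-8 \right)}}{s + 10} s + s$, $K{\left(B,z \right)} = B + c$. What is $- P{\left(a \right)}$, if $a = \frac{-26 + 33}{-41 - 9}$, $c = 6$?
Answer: $\frac{18251}{49300} \approx 0.3702$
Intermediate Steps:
$K{\left(B,z \right)} = 6 + B$ ($K{\left(B,z \right)} = B + 6 = 6 + B$)
$a = - \frac{7}{50}$ ($a = \frac{7}{-50} = 7 \left(- \frac{1}{50}\right) = - \frac{7}{50} \approx -0.14$)
$P{\left(s \right)} = - \frac{1}{3} + \frac{s}{6} + \frac{s \left(6 + 2 s\right)}{6 \left(10 + s\right)}$ ($P{\left(s \right)} = - \frac{1}{3} + \frac{\frac{s + \left(6 + s\right)}{s + 10} s + s}{6} = - \frac{1}{3} + \frac{\frac{6 + 2 s}{10 + s} s + s}{6} = - \frac{1}{3} + \frac{\frac{s \left(6 + 2 s\right)}{10 + s} + s}{6} = - \frac{1}{3} + \frac{s + \frac{s \left(6 + 2 s\right)}{10 + s}}{6} = - \frac{1}{3} + \left(\frac{s}{6} + \frac{s \left(6 + 2 s\right)}{6 \left(10 + s\right)}\right) = - \frac{1}{3} + \frac{s}{6} + \frac{s \left(6 + 2 s\right)}{6 \left(10 + s\right)}$)
$- P{\left(a \right)} = - \frac{-20 + 3 \left(- \frac{7}{50}\right)^{2} + 14 \left(- \frac{7}{50}\right)}{6 \left(10 - \frac{7}{50}\right)} = - \frac{-20 + 3 \cdot \frac{49}{2500} - \frac{49}{25}}{6 \cdot \frac{493}{50}} = - \frac{50 \left(-20 + \frac{147}{2500} - \frac{49}{25}\right)}{6 \cdot 493} = - \frac{50 \left(-54753\right)}{6 \cdot 493 \cdot 2500} = \left(-1\right) \left(- \frac{18251}{49300}\right) = \frac{18251}{49300}$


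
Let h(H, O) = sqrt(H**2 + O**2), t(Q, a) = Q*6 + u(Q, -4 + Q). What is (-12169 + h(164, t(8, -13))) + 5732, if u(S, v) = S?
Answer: -6437 + 4*sqrt(1877) ≈ -6263.7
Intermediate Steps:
t(Q, a) = 7*Q (t(Q, a) = Q*6 + Q = 6*Q + Q = 7*Q)
(-12169 + h(164, t(8, -13))) + 5732 = (-12169 + sqrt(164**2 + (7*8)**2)) + 5732 = (-12169 + sqrt(26896 + 56**2)) + 5732 = (-12169 + sqrt(26896 + 3136)) + 5732 = (-12169 + sqrt(30032)) + 5732 = (-12169 + 4*sqrt(1877)) + 5732 = -6437 + 4*sqrt(1877)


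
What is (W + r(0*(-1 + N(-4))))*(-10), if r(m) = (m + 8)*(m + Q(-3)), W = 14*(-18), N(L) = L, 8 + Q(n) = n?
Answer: 3400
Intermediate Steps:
Q(n) = -8 + n
W = -252
r(m) = (-11 + m)*(8 + m) (r(m) = (m + 8)*(m + (-8 - 3)) = (8 + m)*(m - 11) = (8 + m)*(-11 + m) = (-11 + m)*(8 + m))
(W + r(0*(-1 + N(-4))))*(-10) = (-252 + (-88 + (0*(-1 - 4))² - 0*(-1 - 4)))*(-10) = (-252 + (-88 + (0*(-5))² - 0*(-5)))*(-10) = (-252 + (-88 + 0² - 3*0))*(-10) = (-252 + (-88 + 0 + 0))*(-10) = (-252 - 88)*(-10) = -340*(-10) = 3400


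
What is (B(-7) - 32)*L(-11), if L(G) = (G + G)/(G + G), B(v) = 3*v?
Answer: -53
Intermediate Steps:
L(G) = 1 (L(G) = (2*G)/((2*G)) = (2*G)*(1/(2*G)) = 1)
(B(-7) - 32)*L(-11) = (3*(-7) - 32)*1 = (-21 - 32)*1 = -53*1 = -53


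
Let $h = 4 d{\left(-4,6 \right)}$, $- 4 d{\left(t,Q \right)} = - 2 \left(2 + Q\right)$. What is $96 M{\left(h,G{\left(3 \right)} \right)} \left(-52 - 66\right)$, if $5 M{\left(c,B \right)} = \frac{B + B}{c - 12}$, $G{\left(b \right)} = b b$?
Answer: $- \frac{50976}{5} \approx -10195.0$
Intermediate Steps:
$d{\left(t,Q \right)} = 1 + \frac{Q}{2}$ ($d{\left(t,Q \right)} = - \frac{\left(-2\right) \left(2 + Q\right)}{4} = - \frac{-4 - 2 Q}{4} = 1 + \frac{Q}{2}$)
$h = 16$ ($h = 4 \left(1 + \frac{1}{2} \cdot 6\right) = 4 \left(1 + 3\right) = 4 \cdot 4 = 16$)
$G{\left(b \right)} = b^{2}$
$M{\left(c,B \right)} = \frac{2 B}{5 \left(-12 + c\right)}$ ($M{\left(c,B \right)} = \frac{\left(B + B\right) \frac{1}{c - 12}}{5} = \frac{2 B \frac{1}{-12 + c}}{5} = \frac{2 B}{5 \left(-12 + c\right)}$)
$96 M{\left(h,G{\left(3 \right)} \right)} \left(-52 - 66\right) = 96 \frac{2 \cdot 3^{2}}{5 \left(-12 + 16\right)} \left(-52 - 66\right) = 96 \cdot \frac{2}{5} \cdot 9 \cdot \frac{1}{4} \left(-52 - 66\right) = 96 \cdot \frac{2}{5} \cdot 9 \cdot \frac{1}{4} \left(-118\right) = 96 \cdot \frac{9}{10} \left(-118\right) = \frac{432}{5} \left(-118\right) = - \frac{50976}{5}$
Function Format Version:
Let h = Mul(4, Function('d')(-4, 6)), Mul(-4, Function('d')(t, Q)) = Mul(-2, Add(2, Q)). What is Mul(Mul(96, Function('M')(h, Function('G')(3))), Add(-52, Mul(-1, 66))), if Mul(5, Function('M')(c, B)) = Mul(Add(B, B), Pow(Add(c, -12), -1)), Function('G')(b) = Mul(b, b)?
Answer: Rational(-50976, 5) ≈ -10195.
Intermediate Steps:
Function('d')(t, Q) = Add(1, Mul(Rational(1, 2), Q)) (Function('d')(t, Q) = Mul(Rational(-1, 4), Mul(-2, Add(2, Q))) = Mul(Rational(-1, 4), Add(-4, Mul(-2, Q))) = Add(1, Mul(Rational(1, 2), Q)))
h = 16 (h = Mul(4, Add(1, Mul(Rational(1, 2), 6))) = Mul(4, Add(1, 3)) = Mul(4, 4) = 16)
Function('G')(b) = Pow(b, 2)
Function('M')(c, B) = Mul(Rational(2, 5), B, Pow(Add(-12, c), -1)) (Function('M')(c, B) = Mul(Rational(1, 5), Mul(Add(B, B), Pow(Add(c, -12), -1))) = Mul(Rational(1, 5), Mul(Mul(2, B), Pow(Add(-12, c), -1))) = Mul(Rational(1, 5), Mul(2, B, Pow(Add(-12, c), -1))) = Mul(Rational(2, 5), B, Pow(Add(-12, c), -1)))
Mul(Mul(96, Function('M')(h, Function('G')(3))), Add(-52, Mul(-1, 66))) = Mul(Mul(96, Mul(Rational(2, 5), Pow(3, 2), Pow(Add(-12, 16), -1))), Add(-52, Mul(-1, 66))) = Mul(Mul(96, Mul(Rational(2, 5), 9, Pow(4, -1))), Add(-52, -66)) = Mul(Mul(96, Mul(Rational(2, 5), 9, Rational(1, 4))), -118) = Mul(Mul(96, Rational(9, 10)), -118) = Mul(Rational(432, 5), -118) = Rational(-50976, 5)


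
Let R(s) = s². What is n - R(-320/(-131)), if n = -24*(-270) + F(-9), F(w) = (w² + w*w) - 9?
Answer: 113726513/17161 ≈ 6627.0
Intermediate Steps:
F(w) = -9 + 2*w² (F(w) = (w² + w²) - 9 = 2*w² - 9 = -9 + 2*w²)
n = 6633 (n = -24*(-270) + (-9 + 2*(-9)²) = 6480 + (-9 + 2*81) = 6480 + (-9 + 162) = 6480 + 153 = 6633)
n - R(-320/(-131)) = 6633 - (-320/(-131))² = 6633 - (-320*(-1/131))² = 6633 - (320/131)² = 6633 - 1*102400/17161 = 6633 - 102400/17161 = 113726513/17161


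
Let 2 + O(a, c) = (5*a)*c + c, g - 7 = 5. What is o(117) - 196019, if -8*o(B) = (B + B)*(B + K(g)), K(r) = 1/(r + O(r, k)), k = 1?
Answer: -14160358/71 ≈ -1.9944e+5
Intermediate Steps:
g = 12 (g = 7 + 5 = 12)
O(a, c) = -2 + c + 5*a*c (O(a, c) = -2 + ((5*a)*c + c) = -2 + (5*a*c + c) = -2 + (c + 5*a*c) = -2 + c + 5*a*c)
K(r) = 1/(-1 + 6*r) (K(r) = 1/(r + (-2 + 1 + 5*r*1)) = 1/(r + (-2 + 1 + 5*r)) = 1/(r + (-1 + 5*r)) = 1/(-1 + 6*r))
o(B) = -B*(1/71 + B)/4 (o(B) = -(B + B)*(B + 1/(-1 + 6*12))/8 = -2*B*(B + 1/(-1 + 72))/8 = -2*B*(B + 1/71)/8 = -2*B*(1/71 + B)/8 = -B*(1/71 + B)/4)
o(117) - 196019 = -1/284*117*(1 + 71*117) - 196019 = -1/284*117*(1 + 8307) - 196019 = -1/284*117*8308 - 196019 = -243009/71 - 196019 = -14160358/71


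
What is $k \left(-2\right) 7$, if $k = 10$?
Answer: $-140$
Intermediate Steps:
$k \left(-2\right) 7 = 10 \left(-2\right) 7 = \left(-20\right) 7 = -140$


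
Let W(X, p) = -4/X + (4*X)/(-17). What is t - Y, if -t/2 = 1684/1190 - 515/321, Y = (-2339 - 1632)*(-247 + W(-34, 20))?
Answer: -181178132999/190995 ≈ -9.4860e+5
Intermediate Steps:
W(X, p) = -4/X - 4*X/17 (W(X, p) = -4/X + (4*X)*(-1/17) = -4/X - 4*X/17)
Y = 16126231/17 (Y = (-2339 - 1632)*(-247 + (-4/(-34) - 4/17*(-34))) = -3971*(-247 + (-4*(-1/34) + 8)) = -3971*(-247 + (2/17 + 8)) = -3971*(-247 + 138/17) = -3971*(-4061/17) = 16126231/17 ≈ 9.4860e+5)
t = 72286/190995 (t = -2*(1684/1190 - 515/321) = -2*(1684*(1/1190) - 515*1/321) = -2*(842/595 - 515/321) = -2*(-36143/190995) = 72286/190995 ≈ 0.37847)
t - Y = 72286/190995 - 1*16126231/17 = 72286/190995 - 16126231/17 = -181178132999/190995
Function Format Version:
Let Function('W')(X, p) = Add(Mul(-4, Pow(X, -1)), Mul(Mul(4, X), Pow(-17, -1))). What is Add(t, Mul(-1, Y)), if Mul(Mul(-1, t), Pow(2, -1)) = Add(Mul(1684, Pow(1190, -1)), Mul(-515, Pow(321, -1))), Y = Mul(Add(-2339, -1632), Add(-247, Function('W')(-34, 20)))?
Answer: Rational(-181178132999, 190995) ≈ -9.4860e+5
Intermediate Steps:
Function('W')(X, p) = Add(Mul(-4, Pow(X, -1)), Mul(Rational(-4, 17), X)) (Function('W')(X, p) = Add(Mul(-4, Pow(X, -1)), Mul(Mul(4, X), Rational(-1, 17))) = Add(Mul(-4, Pow(X, -1)), Mul(Rational(-4, 17), X)))
Y = Rational(16126231, 17) (Y = Mul(Add(-2339, -1632), Add(-247, Add(Mul(-4, Pow(-34, -1)), Mul(Rational(-4, 17), -34)))) = Mul(-3971, Add(-247, Add(Mul(-4, Rational(-1, 34)), 8))) = Mul(-3971, Add(-247, Add(Rational(2, 17), 8))) = Mul(-3971, Add(-247, Rational(138, 17))) = Mul(-3971, Rational(-4061, 17)) = Rational(16126231, 17) ≈ 9.4860e+5)
t = Rational(72286, 190995) (t = Mul(-2, Add(Mul(1684, Pow(1190, -1)), Mul(-515, Pow(321, -1)))) = Mul(-2, Add(Mul(1684, Rational(1, 1190)), Mul(-515, Rational(1, 321)))) = Mul(-2, Add(Rational(842, 595), Rational(-515, 321))) = Mul(-2, Rational(-36143, 190995)) = Rational(72286, 190995) ≈ 0.37847)
Add(t, Mul(-1, Y)) = Add(Rational(72286, 190995), Mul(-1, Rational(16126231, 17))) = Add(Rational(72286, 190995), Rational(-16126231, 17)) = Rational(-181178132999, 190995)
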